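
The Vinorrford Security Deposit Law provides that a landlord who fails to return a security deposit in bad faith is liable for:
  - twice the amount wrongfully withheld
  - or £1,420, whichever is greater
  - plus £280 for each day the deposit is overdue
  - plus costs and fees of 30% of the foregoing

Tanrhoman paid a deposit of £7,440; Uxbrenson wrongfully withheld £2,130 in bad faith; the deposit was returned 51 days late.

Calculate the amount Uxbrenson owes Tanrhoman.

Doubled: 2 × £2,130 = £4,260
Minimum £1,420: £4,260 meets the minimum, no increase.
Late-return penalty: 51 × £280 = £14,280
Damages plus late penalty: £4,260 + £14,280 = £18,540
Costs and fees: 30% of £18,540 = £5,562
Total recovery: £18,540 + £5,562 = £24,102

£24,102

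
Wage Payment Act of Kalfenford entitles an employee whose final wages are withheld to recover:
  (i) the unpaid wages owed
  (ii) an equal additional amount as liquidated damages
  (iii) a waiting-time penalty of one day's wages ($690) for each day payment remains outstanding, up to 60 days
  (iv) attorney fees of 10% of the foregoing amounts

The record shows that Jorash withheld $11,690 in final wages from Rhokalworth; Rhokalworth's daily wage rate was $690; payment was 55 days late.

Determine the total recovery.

Total award: $67,463

Liquidated damages (equal amount): $11,690
Penalty days: min(55, 60) = 55
Waiting-time penalty: 55 × $690 = $37,950
Subtotal: $11,690 + $11,690 + $37,950 = $61,330
Attorney fees: 10% of $61,330 = $6,133
Total award: $61,330 + $6,133 = $67,463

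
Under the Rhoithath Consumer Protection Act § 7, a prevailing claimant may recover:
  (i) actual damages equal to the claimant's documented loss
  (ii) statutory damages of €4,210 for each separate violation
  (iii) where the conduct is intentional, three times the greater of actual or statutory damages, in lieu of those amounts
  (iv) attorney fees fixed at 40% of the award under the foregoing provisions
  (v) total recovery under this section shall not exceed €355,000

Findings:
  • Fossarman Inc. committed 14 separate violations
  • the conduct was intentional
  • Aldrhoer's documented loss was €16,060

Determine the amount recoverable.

Statutory damages: 14 × €4,210 = €58,940
Greater of actual damages (€16,060) or statutory damages (€58,940): €58,940
Trebled: 3 × €58,940 = €176,820
Attorney fees: 40% of €176,820 = €70,728
Total before cap: €176,820 + €70,728 = €247,548
Cap at €355,000: €247,548 is within the cap, no reduction.

€247,548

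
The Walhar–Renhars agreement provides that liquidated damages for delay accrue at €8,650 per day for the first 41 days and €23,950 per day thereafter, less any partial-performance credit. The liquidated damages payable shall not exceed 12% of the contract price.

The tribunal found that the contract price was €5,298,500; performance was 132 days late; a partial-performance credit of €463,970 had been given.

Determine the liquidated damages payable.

€635,820

First 41 days: 41 × €8,650 = €354,650
Remaining days: (132 − 41) × €23,950 = €2,179,450
Accrued per-day damages: €354,650 + €2,179,450 = €2,534,100
Less partial-performance credit: €2,534,100 − €463,970 = €2,070,130
Cap: 12% of €5,298,500 = €635,820
Cap at €635,820: €2,070,130 exceeds the cap → €635,820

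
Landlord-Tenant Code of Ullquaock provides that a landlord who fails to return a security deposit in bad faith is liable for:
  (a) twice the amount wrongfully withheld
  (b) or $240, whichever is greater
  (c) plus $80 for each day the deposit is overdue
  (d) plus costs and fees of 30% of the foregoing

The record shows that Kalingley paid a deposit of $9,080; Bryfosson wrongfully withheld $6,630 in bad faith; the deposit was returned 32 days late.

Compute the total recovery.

Doubled: 2 × $6,630 = $13,260
Minimum $240: $13,260 meets the minimum, no increase.
Late-return penalty: 32 × $80 = $2,560
Damages plus late penalty: $13,260 + $2,560 = $15,820
Costs and fees: 30% of $15,820 = $4,746
Total recovery: $15,820 + $4,746 = $20,566

$20,566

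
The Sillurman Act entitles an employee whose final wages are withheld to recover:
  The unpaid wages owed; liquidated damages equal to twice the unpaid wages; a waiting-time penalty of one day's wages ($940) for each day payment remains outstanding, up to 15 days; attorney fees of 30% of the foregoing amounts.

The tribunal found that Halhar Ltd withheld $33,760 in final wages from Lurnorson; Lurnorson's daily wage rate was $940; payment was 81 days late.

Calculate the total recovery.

Doubled: 2 × $33,760 = $67,520
Penalty days: min(81, 15) = 15
Waiting-time penalty: 15 × $940 = $14,100
Subtotal: $33,760 + $67,520 + $14,100 = $115,380
Attorney fees: 30% of $115,380 = $34,614
Total award: $115,380 + $34,614 = $149,994

$149,994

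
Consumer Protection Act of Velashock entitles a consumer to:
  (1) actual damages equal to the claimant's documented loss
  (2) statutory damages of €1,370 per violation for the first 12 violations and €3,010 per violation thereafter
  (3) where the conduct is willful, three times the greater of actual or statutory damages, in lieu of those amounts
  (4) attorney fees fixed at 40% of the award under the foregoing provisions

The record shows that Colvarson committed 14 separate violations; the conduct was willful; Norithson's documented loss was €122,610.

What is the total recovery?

€514,962

First 12 violations: 12 × €1,370 = €16,440
Remaining violations: (14 − 12) × €3,010 = €6,020
Statutory damages: €16,440 + €6,020 = €22,460
Greater of actual damages (€122,610) or statutory damages (€22,460): €122,610
Trebled: 3 × €122,610 = €367,830
Attorney fees: 40% of €367,830 = €147,132
Total recovery: €367,830 + €147,132 = €514,962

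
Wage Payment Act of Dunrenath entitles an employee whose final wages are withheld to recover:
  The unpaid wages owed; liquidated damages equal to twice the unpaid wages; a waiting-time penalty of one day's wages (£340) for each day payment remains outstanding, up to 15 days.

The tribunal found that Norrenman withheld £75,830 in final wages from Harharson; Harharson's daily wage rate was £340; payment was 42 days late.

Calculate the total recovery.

Doubled: 2 × £75,830 = £151,660
Penalty days: min(42, 15) = 15
Waiting-time penalty: 15 × £340 = £5,100
Total award: £75,830 + £151,660 + £5,100 = £232,590

£232,590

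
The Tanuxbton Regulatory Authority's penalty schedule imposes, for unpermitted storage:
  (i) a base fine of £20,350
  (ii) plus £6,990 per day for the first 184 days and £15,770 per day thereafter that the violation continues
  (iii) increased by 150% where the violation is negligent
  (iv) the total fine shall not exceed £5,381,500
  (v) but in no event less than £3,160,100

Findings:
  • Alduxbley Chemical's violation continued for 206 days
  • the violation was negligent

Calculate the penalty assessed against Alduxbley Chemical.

Civil penalty: £4,133,625

First 184 days: 184 × £6,990 = £1,286,160
Remaining days: (206 − 184) × £15,770 = £346,940
Per-day component: £1,286,160 + £346,940 = £1,633,100
Base plus per-day: £20,350 + £1,633,100 = £1,653,450
Enhancement: 150% of £1,653,450 = £2,480,175
Enhanced fine: £1,653,450 + £2,480,175 = £4,133,625
Cap at £5,381,500: £4,133,625 is within the cap, no reduction.
Minimum £3,160,100: £4,133,625 meets the minimum, no increase.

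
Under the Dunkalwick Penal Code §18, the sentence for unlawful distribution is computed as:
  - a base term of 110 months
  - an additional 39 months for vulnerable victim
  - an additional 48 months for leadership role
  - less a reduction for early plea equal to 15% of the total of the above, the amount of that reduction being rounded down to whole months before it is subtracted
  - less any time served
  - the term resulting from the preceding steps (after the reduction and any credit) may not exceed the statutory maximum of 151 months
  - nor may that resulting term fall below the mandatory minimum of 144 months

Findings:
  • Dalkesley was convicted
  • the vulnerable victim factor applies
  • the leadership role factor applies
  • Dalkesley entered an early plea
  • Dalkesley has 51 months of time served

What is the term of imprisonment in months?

144 months

Vulnerable victim enhancement: +39 months
Leadership role enhancement: +48 months
Adjusted term: 110 months + 39 months + 48 months = 197 months
Early plea reduction: 15% of 197 months = 29 months (rounded down)
After reduction: 197 − 29 = 168 months
Less time served: 168 months − 51 months = 117 months
Cap at 151 months: 117 months is within the cap, no reduction.
Minimum 144 months: 117 months is below the minimum → 144 months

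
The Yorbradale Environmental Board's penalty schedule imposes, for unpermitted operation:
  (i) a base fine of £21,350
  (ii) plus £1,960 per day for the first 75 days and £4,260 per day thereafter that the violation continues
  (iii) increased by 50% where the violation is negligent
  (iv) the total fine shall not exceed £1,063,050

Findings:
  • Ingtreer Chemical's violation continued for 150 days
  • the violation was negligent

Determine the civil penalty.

£731,775

First 75 days: 75 × £1,960 = £147,000
Remaining days: (150 − 75) × £4,260 = £319,500
Per-day component: £147,000 + £319,500 = £466,500
Base plus per-day: £21,350 + £466,500 = £487,850
Enhancement: 50% of £487,850 = £243,925
Enhanced fine: £487,850 + £243,925 = £731,775
Cap at £1,063,050: £731,775 is within the cap, no reduction.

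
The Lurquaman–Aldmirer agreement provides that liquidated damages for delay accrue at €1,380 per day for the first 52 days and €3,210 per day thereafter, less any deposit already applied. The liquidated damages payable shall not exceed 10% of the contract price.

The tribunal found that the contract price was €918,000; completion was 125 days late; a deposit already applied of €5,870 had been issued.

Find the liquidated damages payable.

Liquidated damages: €91,800

First 52 days: 52 × €1,380 = €71,760
Remaining days: (125 − 52) × €3,210 = €234,330
Accrued per-day damages: €71,760 + €234,330 = €306,090
Less deposit already applied: €306,090 − €5,870 = €300,220
Cap: 10% of €918,000 = €91,800
Cap at €91,800: €300,220 exceeds the cap → €91,800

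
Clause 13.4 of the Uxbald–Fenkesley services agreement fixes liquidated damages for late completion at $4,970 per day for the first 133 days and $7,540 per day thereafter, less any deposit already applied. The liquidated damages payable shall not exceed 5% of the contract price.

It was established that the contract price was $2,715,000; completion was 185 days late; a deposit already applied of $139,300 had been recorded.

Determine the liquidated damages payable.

$135,750

First 133 days: 133 × $4,970 = $661,010
Remaining days: (185 − 133) × $7,540 = $392,080
Accrued per-day damages: $661,010 + $392,080 = $1,053,090
Less deposit already applied: $1,053,090 − $139,300 = $913,790
Cap: 5% of $2,715,000 = $135,750
Cap at $135,750: $913,790 exceeds the cap → $135,750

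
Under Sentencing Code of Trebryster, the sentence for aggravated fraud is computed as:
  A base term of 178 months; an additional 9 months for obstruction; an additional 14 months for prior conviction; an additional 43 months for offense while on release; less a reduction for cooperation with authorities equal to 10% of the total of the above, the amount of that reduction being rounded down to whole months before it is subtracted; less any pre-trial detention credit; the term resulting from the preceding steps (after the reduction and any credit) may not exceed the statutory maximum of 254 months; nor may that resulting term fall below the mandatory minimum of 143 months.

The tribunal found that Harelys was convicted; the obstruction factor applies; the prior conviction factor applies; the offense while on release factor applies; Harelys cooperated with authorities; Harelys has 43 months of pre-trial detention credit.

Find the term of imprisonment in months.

Obstruction enhancement: +9 months
Prior conviction enhancement: +14 months
Offense while on release enhancement: +43 months
Adjusted term: 178 months + 9 months + 14 months + 43 months = 244 months
Cooperation with authorities reduction: 10% of 244 months = 24 months (rounded down)
After reduction: 244 − 24 = 220 months
Less pre-trial detention credit: 220 months − 43 months = 177 months
Cap at 254 months: 177 months is within the cap, no reduction.
Minimum 143 months: 177 months meets the minimum, no increase.

177 months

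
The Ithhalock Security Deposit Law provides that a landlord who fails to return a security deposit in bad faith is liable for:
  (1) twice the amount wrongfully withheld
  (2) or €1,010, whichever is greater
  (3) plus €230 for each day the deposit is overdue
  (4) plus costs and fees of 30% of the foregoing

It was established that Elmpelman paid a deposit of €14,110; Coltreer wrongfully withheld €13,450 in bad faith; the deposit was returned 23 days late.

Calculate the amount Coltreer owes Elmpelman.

€41,847

Doubled: 2 × €13,450 = €26,900
Minimum €1,010: €26,900 meets the minimum, no increase.
Late-return penalty: 23 × €230 = €5,290
Damages plus late penalty: €26,900 + €5,290 = €32,190
Costs and fees: 30% of €32,190 = €9,657
Total recovery: €32,190 + €9,657 = €41,847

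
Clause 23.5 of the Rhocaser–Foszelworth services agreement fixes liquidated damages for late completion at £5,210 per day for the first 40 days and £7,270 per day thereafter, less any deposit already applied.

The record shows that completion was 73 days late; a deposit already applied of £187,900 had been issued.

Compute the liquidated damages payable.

£260,410

First 40 days: 40 × £5,210 = £208,400
Remaining days: (73 − 40) × £7,270 = £239,910
Accrued per-day damages: £208,400 + £239,910 = £448,310
Less deposit already applied: £448,310 − £187,900 = £260,410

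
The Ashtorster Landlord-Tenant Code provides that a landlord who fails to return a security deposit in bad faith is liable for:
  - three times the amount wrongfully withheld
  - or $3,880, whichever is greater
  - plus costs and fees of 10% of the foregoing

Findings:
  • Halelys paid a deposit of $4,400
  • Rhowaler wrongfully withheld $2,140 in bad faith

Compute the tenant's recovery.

Recovery: $7,062

Trebled: 3 × $2,140 = $6,420
Minimum $3,880: $6,420 meets the minimum, no increase.
Costs and fees: 10% of $6,420 = $642
Total recovery: $6,420 + $642 = $7,062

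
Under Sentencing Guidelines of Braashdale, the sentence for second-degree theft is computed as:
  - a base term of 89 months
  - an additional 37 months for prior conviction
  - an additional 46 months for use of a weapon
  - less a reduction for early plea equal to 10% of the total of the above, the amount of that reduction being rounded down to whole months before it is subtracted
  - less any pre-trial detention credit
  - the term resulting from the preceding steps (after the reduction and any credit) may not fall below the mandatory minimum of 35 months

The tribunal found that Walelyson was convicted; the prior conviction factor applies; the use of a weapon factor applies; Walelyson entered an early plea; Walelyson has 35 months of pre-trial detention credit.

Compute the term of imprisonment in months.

Sentence: 120 months

Prior conviction enhancement: +37 months
Use of a weapon enhancement: +46 months
Adjusted term: 89 months + 37 months + 46 months = 172 months
Early plea reduction: 10% of 172 months = 17 months (rounded down)
After reduction: 172 − 17 = 155 months
Less pre-trial detention credit: 155 months − 35 months = 120 months
Minimum 35 months: 120 months meets the minimum, no increase.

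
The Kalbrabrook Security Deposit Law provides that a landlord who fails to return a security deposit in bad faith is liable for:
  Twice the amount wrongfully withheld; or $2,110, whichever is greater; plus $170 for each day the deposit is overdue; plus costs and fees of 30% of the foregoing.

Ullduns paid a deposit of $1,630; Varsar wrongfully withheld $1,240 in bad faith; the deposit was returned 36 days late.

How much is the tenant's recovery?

$11,180

Doubled: 2 × $1,240 = $2,480
Minimum $2,110: $2,480 meets the minimum, no increase.
Late-return penalty: 36 × $170 = $6,120
Damages plus late penalty: $2,480 + $6,120 = $8,600
Costs and fees: 30% of $8,600 = $2,580
Total recovery: $8,600 + $2,580 = $11,180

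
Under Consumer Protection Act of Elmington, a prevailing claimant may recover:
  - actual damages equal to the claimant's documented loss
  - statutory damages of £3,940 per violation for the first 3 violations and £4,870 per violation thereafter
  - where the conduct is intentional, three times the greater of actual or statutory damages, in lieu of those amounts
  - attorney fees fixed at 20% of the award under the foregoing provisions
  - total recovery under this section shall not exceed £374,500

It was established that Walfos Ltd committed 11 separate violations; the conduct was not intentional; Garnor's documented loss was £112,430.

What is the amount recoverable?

Total recovery: £195,852

First 3 violations: 3 × £3,940 = £11,820
Remaining violations: (11 − 3) × £4,870 = £38,960
Statutory damages: £11,820 + £38,960 = £50,780
Conduct not intentional: the in-lieu enhancement does not apply.
Actual plus statutory damages: £112,430 + £50,780 = £163,210
Attorney fees: 20% of £163,210 = £32,642
Total before cap: £163,210 + £32,642 = £195,852
Cap at £374,500: £195,852 is within the cap, no reduction.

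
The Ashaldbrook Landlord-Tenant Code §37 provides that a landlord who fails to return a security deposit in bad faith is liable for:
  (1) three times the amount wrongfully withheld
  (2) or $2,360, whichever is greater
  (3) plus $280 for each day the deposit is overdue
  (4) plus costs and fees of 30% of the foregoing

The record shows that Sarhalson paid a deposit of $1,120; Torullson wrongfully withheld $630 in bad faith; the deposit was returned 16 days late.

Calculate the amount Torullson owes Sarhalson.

$8,892

Trebled: 3 × $630 = $1,890
Minimum $2,360: $1,890 is below the minimum → $2,360
Late-return penalty: 16 × $280 = $4,480
Damages plus late penalty: $2,360 + $4,480 = $6,840
Costs and fees: 30% of $6,840 = $2,052
Total recovery: $6,840 + $2,052 = $8,892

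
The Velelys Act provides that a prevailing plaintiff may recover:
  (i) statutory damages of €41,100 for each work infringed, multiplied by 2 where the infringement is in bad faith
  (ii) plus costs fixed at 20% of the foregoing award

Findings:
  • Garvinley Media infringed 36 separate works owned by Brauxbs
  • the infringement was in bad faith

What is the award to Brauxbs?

Statutory damages: 36 × €41,100 = €1,479,600
Doubled: 2 × €1,479,600 = €2,959,200
Costs: 20% of €2,959,200 = €591,840
Award plus costs: €2,959,200 + €591,840 = €3,551,040

€3,551,040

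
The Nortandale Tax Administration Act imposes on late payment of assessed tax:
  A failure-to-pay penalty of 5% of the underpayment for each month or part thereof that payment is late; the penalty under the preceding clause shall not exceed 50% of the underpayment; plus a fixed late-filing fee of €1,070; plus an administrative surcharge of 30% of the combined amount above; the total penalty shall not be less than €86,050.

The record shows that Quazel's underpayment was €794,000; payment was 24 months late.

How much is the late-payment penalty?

Penalty: €517,491

Accrued rate: 5% × 24 = 120%, capped at 50% → 50%
Failure-to-pay penalty: 50% of €794,000 = €397,000
Penalty before surcharge: €397,000 + €1,070 = €398,070
Administrative surcharge: 30% of €398,070 = €119,421
Total penalty: €398,070 + €119,421 = €517,491
Minimum €86,050: €517,491 meets the minimum, no increase.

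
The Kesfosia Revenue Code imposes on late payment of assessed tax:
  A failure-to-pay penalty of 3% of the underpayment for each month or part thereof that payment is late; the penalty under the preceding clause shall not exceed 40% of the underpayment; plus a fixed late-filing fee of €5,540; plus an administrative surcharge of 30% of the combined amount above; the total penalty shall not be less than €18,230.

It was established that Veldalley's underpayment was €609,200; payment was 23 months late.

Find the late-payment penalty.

€323,986

Accrued rate: 3% × 23 = 69%, capped at 40% → 40%
Failure-to-pay penalty: 40% of €609,200 = €243,680
Penalty before surcharge: €243,680 + €5,540 = €249,220
Administrative surcharge: 30% of €249,220 = €74,766
Total penalty: €249,220 + €74,766 = €323,986
Minimum €18,230: €323,986 meets the minimum, no increase.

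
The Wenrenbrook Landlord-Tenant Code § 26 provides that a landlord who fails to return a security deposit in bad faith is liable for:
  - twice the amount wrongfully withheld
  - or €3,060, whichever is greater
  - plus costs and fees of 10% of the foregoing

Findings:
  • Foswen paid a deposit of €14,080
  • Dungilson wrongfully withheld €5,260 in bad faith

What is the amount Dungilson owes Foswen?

Doubled: 2 × €5,260 = €10,520
Minimum €3,060: €10,520 meets the minimum, no increase.
Costs and fees: 10% of €10,520 = €1,052
Total recovery: €10,520 + €1,052 = €11,572

€11,572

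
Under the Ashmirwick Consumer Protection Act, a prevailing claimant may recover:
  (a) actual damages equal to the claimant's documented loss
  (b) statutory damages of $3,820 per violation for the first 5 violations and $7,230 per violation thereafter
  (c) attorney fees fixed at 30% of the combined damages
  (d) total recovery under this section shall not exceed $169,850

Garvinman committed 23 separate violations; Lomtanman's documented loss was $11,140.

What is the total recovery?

$169,850

First 5 violations: 5 × $3,820 = $19,100
Remaining violations: (23 − 5) × $7,230 = $130,140
Statutory damages: $19,100 + $130,140 = $149,240
Combined damages: $11,140 + $149,240 = $160,380
Attorney fees: 30% of $160,380 = $48,114
Total before cap: $160,380 + $48,114 = $208,494
Cap at $169,850: $208,494 exceeds the cap → $169,850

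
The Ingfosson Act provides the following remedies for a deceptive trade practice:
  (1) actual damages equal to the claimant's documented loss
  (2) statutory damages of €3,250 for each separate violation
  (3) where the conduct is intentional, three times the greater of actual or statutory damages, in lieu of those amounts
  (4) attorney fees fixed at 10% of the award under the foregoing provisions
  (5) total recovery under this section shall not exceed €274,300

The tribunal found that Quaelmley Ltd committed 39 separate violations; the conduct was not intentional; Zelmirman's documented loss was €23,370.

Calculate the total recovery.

Statutory damages: 39 × €3,250 = €126,750
Conduct not intentional: the in-lieu enhancement does not apply.
Actual plus statutory damages: €23,370 + €126,750 = €150,120
Attorney fees: 10% of €150,120 = €15,012
Total before cap: €150,120 + €15,012 = €165,132
Cap at €274,300: €165,132 is within the cap, no reduction.

€165,132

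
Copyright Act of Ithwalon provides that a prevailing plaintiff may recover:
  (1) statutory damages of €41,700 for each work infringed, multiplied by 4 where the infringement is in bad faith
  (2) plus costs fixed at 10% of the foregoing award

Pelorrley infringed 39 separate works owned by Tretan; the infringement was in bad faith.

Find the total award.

€7,155,720

Statutory damages: 39 × €41,700 = €1,626,300
Multiplied by 4: 4 × €1,626,300 = €6,505,200
Costs: 10% of €6,505,200 = €650,520
Award plus costs: €6,505,200 + €650,520 = €7,155,720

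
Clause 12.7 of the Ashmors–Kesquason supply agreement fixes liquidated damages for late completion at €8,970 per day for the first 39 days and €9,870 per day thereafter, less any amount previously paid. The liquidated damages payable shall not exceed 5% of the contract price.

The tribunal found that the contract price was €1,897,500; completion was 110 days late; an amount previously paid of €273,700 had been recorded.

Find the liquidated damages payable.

Liquidated damages: €94,875

First 39 days: 39 × €8,970 = €349,830
Remaining days: (110 − 39) × €9,870 = €700,770
Accrued per-day damages: €349,830 + €700,770 = €1,050,600
Less amount previously paid: €1,050,600 − €273,700 = €776,900
Cap: 5% of €1,897,500 = €94,875
Cap at €94,875: €776,900 exceeds the cap → €94,875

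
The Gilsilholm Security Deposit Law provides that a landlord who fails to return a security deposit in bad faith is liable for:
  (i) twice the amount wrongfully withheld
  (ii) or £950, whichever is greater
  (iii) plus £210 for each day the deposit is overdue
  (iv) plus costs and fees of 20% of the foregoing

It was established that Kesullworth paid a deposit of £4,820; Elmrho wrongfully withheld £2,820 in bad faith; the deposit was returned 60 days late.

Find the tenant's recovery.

£21,888

Doubled: 2 × £2,820 = £5,640
Minimum £950: £5,640 meets the minimum, no increase.
Late-return penalty: 60 × £210 = £12,600
Damages plus late penalty: £5,640 + £12,600 = £18,240
Costs and fees: 20% of £18,240 = £3,648
Total recovery: £18,240 + £3,648 = £21,888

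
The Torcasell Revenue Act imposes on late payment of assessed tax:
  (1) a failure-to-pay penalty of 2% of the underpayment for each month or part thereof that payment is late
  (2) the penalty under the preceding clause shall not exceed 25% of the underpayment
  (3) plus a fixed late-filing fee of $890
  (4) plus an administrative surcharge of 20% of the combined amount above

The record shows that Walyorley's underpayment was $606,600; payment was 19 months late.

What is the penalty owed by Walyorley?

$183,048

Accrued rate: 2% × 19 = 38%, capped at 25% → 25%
Failure-to-pay penalty: 25% of $606,600 = $151,650
Penalty before surcharge: $151,650 + $890 = $152,540
Administrative surcharge: 20% of $152,540 = $30,508
Total penalty: $152,540 + $30,508 = $183,048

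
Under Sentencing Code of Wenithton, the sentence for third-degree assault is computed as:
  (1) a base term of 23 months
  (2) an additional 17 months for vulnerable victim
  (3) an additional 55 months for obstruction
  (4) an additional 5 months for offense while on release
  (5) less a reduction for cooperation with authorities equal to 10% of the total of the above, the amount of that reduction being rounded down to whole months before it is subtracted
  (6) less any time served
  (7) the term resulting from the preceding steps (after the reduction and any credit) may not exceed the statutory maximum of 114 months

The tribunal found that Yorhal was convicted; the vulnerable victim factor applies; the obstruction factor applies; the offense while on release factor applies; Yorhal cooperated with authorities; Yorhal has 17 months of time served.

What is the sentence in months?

Vulnerable victim enhancement: +17 months
Obstruction enhancement: +55 months
Offense while on release enhancement: +5 months
Adjusted term: 23 months + 17 months + 55 months + 5 months = 100 months
Cooperation with authorities reduction: 10% of 100 months = 10 months (rounded down)
After reduction: 100 − 10 = 90 months
Less time served: 90 months − 17 months = 73 months
Cap at 114 months: 73 months is within the cap, no reduction.

73 months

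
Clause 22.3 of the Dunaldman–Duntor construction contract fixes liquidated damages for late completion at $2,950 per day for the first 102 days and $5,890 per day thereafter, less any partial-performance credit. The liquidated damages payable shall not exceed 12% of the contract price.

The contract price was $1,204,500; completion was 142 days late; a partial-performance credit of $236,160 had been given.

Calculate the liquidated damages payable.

$144,540

First 102 days: 102 × $2,950 = $300,900
Remaining days: (142 − 102) × $5,890 = $235,600
Accrued per-day damages: $300,900 + $235,600 = $536,500
Less partial-performance credit: $536,500 − $236,160 = $300,340
Cap: 12% of $1,204,500 = $144,540
Cap at $144,540: $300,340 exceeds the cap → $144,540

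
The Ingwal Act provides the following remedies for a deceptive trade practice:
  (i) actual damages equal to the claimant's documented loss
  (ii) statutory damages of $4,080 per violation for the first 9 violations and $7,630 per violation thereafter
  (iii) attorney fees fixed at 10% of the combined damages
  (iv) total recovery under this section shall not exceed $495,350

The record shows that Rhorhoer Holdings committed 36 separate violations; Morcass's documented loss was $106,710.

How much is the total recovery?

Total recovery: $384,384

First 9 violations: 9 × $4,080 = $36,720
Remaining violations: (36 − 9) × $7,630 = $206,010
Statutory damages: $36,720 + $206,010 = $242,730
Combined damages: $106,710 + $242,730 = $349,440
Attorney fees: 10% of $349,440 = $34,944
Total before cap: $349,440 + $34,944 = $384,384
Cap at $495,350: $384,384 is within the cap, no reduction.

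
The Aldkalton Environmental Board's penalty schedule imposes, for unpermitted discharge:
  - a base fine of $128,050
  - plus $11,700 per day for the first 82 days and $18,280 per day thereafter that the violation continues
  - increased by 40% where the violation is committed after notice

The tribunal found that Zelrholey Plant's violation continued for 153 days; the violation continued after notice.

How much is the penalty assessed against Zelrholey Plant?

$3,339,462

First 82 days: 82 × $11,700 = $959,400
Remaining days: (153 − 82) × $18,280 = $1,297,880
Per-day component: $959,400 + $1,297,880 = $2,257,280
Base plus per-day: $128,050 + $2,257,280 = $2,385,330
Enhancement: 40% of $2,385,330 = $954,132
Enhanced fine: $2,385,330 + $954,132 = $3,339,462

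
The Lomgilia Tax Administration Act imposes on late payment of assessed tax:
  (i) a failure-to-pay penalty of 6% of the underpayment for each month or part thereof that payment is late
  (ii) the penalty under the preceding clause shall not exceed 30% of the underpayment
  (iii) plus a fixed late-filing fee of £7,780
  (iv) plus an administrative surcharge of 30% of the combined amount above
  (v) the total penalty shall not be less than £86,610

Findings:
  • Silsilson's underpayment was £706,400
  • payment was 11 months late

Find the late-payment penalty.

£285,610

Accrued rate: 6% × 11 = 66%, capped at 30% → 30%
Failure-to-pay penalty: 30% of £706,400 = £211,920
Penalty before surcharge: £211,920 + £7,780 = £219,700
Administrative surcharge: 30% of £219,700 = £65,910
Total penalty: £219,700 + £65,910 = £285,610
Minimum £86,610: £285,610 meets the minimum, no increase.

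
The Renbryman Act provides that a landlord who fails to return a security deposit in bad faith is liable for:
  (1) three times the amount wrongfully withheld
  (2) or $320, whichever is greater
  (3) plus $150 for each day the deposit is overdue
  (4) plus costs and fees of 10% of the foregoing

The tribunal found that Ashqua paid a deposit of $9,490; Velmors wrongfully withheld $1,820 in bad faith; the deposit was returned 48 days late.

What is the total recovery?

Trebled: 3 × $1,820 = $5,460
Minimum $320: $5,460 meets the minimum, no increase.
Late-return penalty: 48 × $150 = $7,200
Damages plus late penalty: $5,460 + $7,200 = $12,660
Costs and fees: 10% of $12,660 = $1,266
Total recovery: $12,660 + $1,266 = $13,926

$13,926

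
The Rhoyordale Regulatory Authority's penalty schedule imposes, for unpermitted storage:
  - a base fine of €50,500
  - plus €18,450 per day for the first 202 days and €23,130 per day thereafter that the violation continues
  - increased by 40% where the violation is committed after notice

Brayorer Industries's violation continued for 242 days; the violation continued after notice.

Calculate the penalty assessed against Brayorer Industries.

First 202 days: 202 × €18,450 = €3,726,900
Remaining days: (242 − 202) × €23,130 = €925,200
Per-day component: €3,726,900 + €925,200 = €4,652,100
Base plus per-day: €50,500 + €4,652,100 = €4,702,600
Enhancement: 40% of €4,702,600 = €1,881,040
Enhanced fine: €4,702,600 + €1,881,040 = €6,583,640

€6,583,640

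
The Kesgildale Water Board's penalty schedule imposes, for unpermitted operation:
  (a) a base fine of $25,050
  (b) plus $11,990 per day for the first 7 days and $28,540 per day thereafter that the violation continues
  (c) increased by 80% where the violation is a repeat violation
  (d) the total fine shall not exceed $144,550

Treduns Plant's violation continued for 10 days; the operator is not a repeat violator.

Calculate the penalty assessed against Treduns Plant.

First 7 days: 7 × $11,990 = $83,930
Remaining days: (10 − 7) × $28,540 = $85,620
Per-day component: $83,930 + $85,620 = $169,550
Base plus per-day: $25,050 + $169,550 = $194,600
The operator is not a repeat violator: no 80% increase.
Cap at $144,550: $194,600 exceeds the cap → $144,550

$144,550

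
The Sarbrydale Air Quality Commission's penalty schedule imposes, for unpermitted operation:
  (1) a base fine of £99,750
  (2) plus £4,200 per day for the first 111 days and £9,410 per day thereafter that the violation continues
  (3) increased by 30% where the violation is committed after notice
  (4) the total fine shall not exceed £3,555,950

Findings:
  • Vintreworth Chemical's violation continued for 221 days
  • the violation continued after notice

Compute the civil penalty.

First 111 days: 111 × £4,200 = £466,200
Remaining days: (221 − 111) × £9,410 = £1,035,100
Per-day component: £466,200 + £1,035,100 = £1,501,300
Base plus per-day: £99,750 + £1,501,300 = £1,601,050
Enhancement: 30% of £1,601,050 = £480,315
Enhanced fine: £1,601,050 + £480,315 = £2,081,365
Cap at £3,555,950: £2,081,365 is within the cap, no reduction.

£2,081,365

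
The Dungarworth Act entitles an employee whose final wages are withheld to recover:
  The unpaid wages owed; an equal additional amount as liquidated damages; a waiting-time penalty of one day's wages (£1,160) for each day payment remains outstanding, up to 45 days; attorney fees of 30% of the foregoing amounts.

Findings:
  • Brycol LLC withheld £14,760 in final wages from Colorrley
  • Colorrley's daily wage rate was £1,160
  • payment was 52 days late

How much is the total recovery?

Liquidated damages (equal amount): £14,760
Penalty days: min(52, 45) = 45
Waiting-time penalty: 45 × £1,160 = £52,200
Subtotal: £14,760 + £14,760 + £52,200 = £81,720
Attorney fees: 30% of £81,720 = £24,516
Total award: £81,720 + £24,516 = £106,236

£106,236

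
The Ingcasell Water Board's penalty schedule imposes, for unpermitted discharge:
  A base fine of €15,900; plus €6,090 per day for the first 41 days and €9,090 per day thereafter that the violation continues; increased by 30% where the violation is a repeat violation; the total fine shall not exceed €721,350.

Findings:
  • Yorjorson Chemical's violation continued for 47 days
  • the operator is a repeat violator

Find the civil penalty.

€416,169

First 41 days: 41 × €6,090 = €249,690
Remaining days: (47 − 41) × €9,090 = €54,540
Per-day component: €249,690 + €54,540 = €304,230
Base plus per-day: €15,900 + €304,230 = €320,130
Enhancement: 30% of €320,130 = €96,039
Enhanced fine: €320,130 + €96,039 = €416,169
Cap at €721,350: €416,169 is within the cap, no reduction.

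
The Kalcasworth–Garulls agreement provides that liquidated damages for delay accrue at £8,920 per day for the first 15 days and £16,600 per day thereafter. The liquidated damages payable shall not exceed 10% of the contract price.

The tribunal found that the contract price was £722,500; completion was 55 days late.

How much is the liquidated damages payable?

First 15 days: 15 × £8,920 = £133,800
Remaining days: (55 − 15) × £16,600 = £664,000
Accrued per-day damages: £133,800 + £664,000 = £797,800
Cap: 10% of £722,500 = £72,250
Cap at £72,250: £797,800 exceeds the cap → £72,250

Liquidated damages: £72,250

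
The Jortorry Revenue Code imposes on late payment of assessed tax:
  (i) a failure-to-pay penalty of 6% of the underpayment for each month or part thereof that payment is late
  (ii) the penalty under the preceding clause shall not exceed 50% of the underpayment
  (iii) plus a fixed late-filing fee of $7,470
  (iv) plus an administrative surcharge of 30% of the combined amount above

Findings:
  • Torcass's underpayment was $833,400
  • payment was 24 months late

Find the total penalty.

Accrued rate: 6% × 24 = 144%, capped at 50% → 50%
Failure-to-pay penalty: 50% of $833,400 = $416,700
Penalty before surcharge: $416,700 + $7,470 = $424,170
Administrative surcharge: 30% of $424,170 = $127,251
Total penalty: $424,170 + $127,251 = $551,421

Penalty: $551,421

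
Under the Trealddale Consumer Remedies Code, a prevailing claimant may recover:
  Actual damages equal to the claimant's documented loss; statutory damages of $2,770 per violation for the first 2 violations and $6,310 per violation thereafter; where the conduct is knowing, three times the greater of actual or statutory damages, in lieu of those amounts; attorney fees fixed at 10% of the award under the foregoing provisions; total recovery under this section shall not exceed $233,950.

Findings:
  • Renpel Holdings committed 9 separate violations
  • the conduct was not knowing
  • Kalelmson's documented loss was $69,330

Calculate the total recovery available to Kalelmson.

First 2 violations: 2 × $2,770 = $5,540
Remaining violations: (9 − 2) × $6,310 = $44,170
Statutory damages: $5,540 + $44,170 = $49,710
Conduct not knowing: the in-lieu enhancement does not apply.
Actual plus statutory damages: $69,330 + $49,710 = $119,040
Attorney fees: 10% of $119,040 = $11,904
Total before cap: $119,040 + $11,904 = $130,944
Cap at $233,950: $130,944 is within the cap, no reduction.

$130,944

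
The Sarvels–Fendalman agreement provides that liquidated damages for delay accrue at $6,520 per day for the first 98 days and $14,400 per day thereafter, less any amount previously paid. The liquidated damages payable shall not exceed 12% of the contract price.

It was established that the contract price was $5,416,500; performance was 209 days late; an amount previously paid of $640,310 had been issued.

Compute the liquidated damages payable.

First 98 days: 98 × $6,520 = $638,960
Remaining days: (209 − 98) × $14,400 = $1,598,400
Accrued per-day damages: $638,960 + $1,598,400 = $2,237,360
Less amount previously paid: $2,237,360 − $640,310 = $1,597,050
Cap: 12% of $5,416,500 = $649,980
Cap at $649,980: $1,597,050 exceeds the cap → $649,980

$649,980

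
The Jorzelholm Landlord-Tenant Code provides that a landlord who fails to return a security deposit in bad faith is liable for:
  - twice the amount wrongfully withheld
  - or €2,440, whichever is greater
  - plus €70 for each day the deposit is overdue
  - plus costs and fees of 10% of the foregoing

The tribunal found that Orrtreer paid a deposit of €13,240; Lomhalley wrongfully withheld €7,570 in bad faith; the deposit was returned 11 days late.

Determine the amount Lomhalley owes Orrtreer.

Doubled: 2 × €7,570 = €15,140
Minimum €2,440: €15,140 meets the minimum, no increase.
Late-return penalty: 11 × €70 = €770
Damages plus late penalty: €15,140 + €770 = €15,910
Costs and fees: 10% of €15,910 = €1,591
Total recovery: €15,910 + €1,591 = €17,501

€17,501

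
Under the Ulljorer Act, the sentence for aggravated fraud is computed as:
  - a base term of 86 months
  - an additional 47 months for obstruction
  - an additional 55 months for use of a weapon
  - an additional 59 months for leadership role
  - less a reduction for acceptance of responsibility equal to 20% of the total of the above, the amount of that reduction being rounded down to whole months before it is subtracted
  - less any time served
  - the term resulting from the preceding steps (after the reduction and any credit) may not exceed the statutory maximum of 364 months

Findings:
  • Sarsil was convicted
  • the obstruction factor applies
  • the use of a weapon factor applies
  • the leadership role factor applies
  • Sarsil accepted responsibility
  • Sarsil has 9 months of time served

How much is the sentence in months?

Obstruction enhancement: +47 months
Use of a weapon enhancement: +55 months
Leadership role enhancement: +59 months
Adjusted term: 86 months + 47 months + 55 months + 59 months = 247 months
Acceptance of responsibility reduction: 20% of 247 months = 49 months (rounded down)
After reduction: 247 − 49 = 198 months
Less time served: 198 months − 9 months = 189 months
Cap at 364 months: 189 months is within the cap, no reduction.

189 months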